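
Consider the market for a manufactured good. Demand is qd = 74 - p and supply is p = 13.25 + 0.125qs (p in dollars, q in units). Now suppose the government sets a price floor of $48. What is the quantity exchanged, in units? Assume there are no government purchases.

26

Rearranging supply gives qs = 8p - 106. Equilibrium: 74 - p = 8p - 106, so 180 = 9p and p* = 20, q* = 54.
Because the floor (48) lies above the market-clearing price, it is binding.
At p = 48: qd = 74 - 48 = 26 and qs = 8·48 - 106 = 278.
The quantity actually transacted is the short side, demand: 26.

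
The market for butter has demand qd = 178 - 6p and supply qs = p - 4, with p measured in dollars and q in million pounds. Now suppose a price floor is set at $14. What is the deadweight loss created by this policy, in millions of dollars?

Without the control the market clears where 178 - 6p = p - 4, i.e. p* = 26 and q* = 22.
The floor of 14 is below the equilibrium price 26, so it is not binding; the market clears at p* = 26, q* = 22.
Since the control does not bind, no trades are prevented and deadweight loss is zero.

0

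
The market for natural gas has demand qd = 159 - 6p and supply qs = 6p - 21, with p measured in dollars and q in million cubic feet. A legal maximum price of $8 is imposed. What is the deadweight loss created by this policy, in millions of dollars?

294

Without the control the market clears where 159 - 6p = 6p - 21, i.e. p* = 15 and q* = 69.
The ceiling of 8 is below the equilibrium price 15, so it binds.
At p = 8: qd = 159 - 6·8 = 111 and qs = 6·8 - 21 = 27.
Quantity traded falls to 27. At q = 27 the demand price is (159 - 27)/6 = 22 and the supply price is (21 + 27)/6 = 8.
Deadweight loss = ½ · (22 - 8) · (69 - 27) = ½ · 14 · 42 = 294.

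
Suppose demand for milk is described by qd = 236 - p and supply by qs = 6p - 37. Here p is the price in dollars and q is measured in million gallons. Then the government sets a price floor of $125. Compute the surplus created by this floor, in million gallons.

602

In a free market, 236 - p = 6p - 37 gives the equilibrium p* = 39, q* = 197.
Since 125 > 39, the floor is binding.
At p = 125: qd = 236 - 125 = 111 and qs = 6·125 - 37 = 713.
Surplus = qs - qd = 713 - 111 = 602.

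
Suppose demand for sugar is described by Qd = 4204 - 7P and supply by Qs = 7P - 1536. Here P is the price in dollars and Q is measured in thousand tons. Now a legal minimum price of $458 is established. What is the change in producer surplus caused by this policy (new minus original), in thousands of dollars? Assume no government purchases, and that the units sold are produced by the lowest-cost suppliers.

39840

In a free market, 4204 - 7P = 7P - 1536 gives the equilibrium P* = 410, Q* = 1334.
Because the floor (458) lies above the market-clearing price, it is binding.
At P = 458: Qd = 4204 - 7·458 = 998 and Qs = 7·458 - 1536 = 1670.
Producer surplus without the control is ½ · (410 - 1536/7) · 1334 = 889778/7.
With the floor, 998 units are sold at 458. The supply price at Q = 998 is 362, so PS = ½ · [(458 - 1536/7) + (458 - 362)] · 998 = 1168658/7.
Change in producer surplus = 1168658/7 - 889778/7 = 39840.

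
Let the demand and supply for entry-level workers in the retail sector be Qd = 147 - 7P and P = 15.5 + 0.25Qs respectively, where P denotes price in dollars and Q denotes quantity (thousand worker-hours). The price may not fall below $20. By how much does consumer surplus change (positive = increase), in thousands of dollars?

-10.5

Rearranging supply gives Qs = 4P - 62. Equilibrium: 147 - 7P = 4P - 62, so 209 = 11P and P* = 19, Q* = 14.
Since 20 > 19, the floor is binding.
At P = 20: Qd = 147 - 7·20 = 7 and Qs = 4·20 - 62 = 18.
Consumer surplus without the control is ½ · (21 - 19) · 14 = 14.
With the floor, consumers buy 7 units at 20, so CS = ½ · (21 - 20) · 7 = 3.5.
Change in consumer surplus = 3.5 - 14 = -10.5.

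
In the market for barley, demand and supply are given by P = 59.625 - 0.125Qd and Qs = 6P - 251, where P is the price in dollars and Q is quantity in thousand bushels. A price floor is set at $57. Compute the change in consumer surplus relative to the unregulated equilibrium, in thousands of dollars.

Rearranging demand gives Qd = 477 - 8P. Equilibrium: 477 - 8P = 6P - 251, so 728 = 14P and P* = 52, Q* = 61.
Because the floor (57) lies above the market-clearing price, it is binding.
At P = 57: Qd = 477 - 8·57 = 21 and Qs = 6·57 - 251 = 91.
Consumer surplus without the control is ½ · (59.625 - 52) · 61 = 232.5625.
With the floor, consumers buy 21 units at 57, so CS = ½ · (59.625 - 57) · 21 = 27.5625.
Change in consumer surplus = 27.5625 - 232.5625 = -205.

-205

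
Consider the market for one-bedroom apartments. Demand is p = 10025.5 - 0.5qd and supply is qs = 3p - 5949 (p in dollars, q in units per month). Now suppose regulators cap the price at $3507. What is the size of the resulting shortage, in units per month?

8465

Rearranging demand gives qd = 20051 - 2p. In a free market, 20051 - 2p = 3p - 5949 gives the equilibrium p* = 5200, q* = 9651.
Since 3507 < 5200, the ceiling is binding.
At p = 3507: qd = 20051 - 2·3507 = 13037 and qs = 3·3507 - 5949 = 4572.
Shortage = qd - qs = 13037 - 4572 = 8465.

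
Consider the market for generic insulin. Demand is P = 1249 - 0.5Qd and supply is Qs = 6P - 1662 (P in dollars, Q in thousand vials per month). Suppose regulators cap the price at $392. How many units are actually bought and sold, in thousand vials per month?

Rearranging demand gives Qd = 2498 - 2P. Equilibrium: 2498 - 2P = 6P - 1662, so 4160 = 8P and P* = 520, Q* = 1458.
Since 392 < 520, the ceiling is binding.
At P = 392: Qd = 2498 - 2·392 = 1714 and Qs = 6·392 - 1662 = 690.
The quantity actually transacted is the short side, supply: 690.

690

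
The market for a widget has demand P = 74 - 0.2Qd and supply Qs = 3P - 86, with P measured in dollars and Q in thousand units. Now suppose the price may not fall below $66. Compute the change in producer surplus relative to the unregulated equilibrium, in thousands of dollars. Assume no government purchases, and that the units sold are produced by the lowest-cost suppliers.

22.5

Rearranging demand gives Qd = 370 - 5P. Setting quantity demanded equal to quantity supplied, 370 - 5P = 3P - 86, gives P* = 57 and Q* = 85.
The floor of 66 is above the equilibrium price 57, so it binds.
At P = 66: Qd = 370 - 5·66 = 40 and Qs = 3·66 - 86 = 112.
Producer surplus without the control is ½ · (57 - 86/3) · 85 = 7225/6.
With the floor, 40 units are sold at 66. The supply price at Q = 40 is 42, so PS = ½ · [(66 - 86/3) + (66 - 42)] · 40 = 3680/3.
Change in producer surplus = 3680/3 - 7225/6 = 22.5.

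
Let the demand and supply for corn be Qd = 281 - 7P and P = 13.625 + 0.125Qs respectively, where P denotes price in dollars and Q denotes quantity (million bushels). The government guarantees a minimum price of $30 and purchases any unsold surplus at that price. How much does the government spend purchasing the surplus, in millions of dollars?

Rearranging supply gives Qs = 8P - 109. In a free market, 281 - 7P = 8P - 109 gives the equilibrium P* = 26, Q* = 99.
The floor of 30 is above the equilibrium price 26, so it binds.
At P = 30: Qd = 281 - 7·30 = 71 and Qs = 8·30 - 109 = 131.
Surplus = Qs - Qd = 60.
Government expenditure = surplus × support price = 60 × 30 = 1800.

1800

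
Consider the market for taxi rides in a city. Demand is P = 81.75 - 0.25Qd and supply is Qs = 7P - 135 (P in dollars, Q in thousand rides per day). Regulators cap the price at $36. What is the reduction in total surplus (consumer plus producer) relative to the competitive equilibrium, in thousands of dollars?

Rearranging demand gives Qd = 327 - 4P. Without the control the market clears where 327 - 4P = 7P - 135, i.e. P* = 42 and Q* = 159.
Because the ceiling (36) lies below the market-clearing price, it is binding.
At P = 36: Qd = 327 - 4·36 = 183 and Qs = 7·36 - 135 = 117.
Quantity traded falls to 117. At Q = 117 the demand price is (327 - 117)/4 = 52.5 and the supply price is (135 + 117)/7 = 36.
Deadweight loss = ½ · (52.5 - 36) · (159 - 117) = ½ · 16.5 · 42 = 346.5.

346.5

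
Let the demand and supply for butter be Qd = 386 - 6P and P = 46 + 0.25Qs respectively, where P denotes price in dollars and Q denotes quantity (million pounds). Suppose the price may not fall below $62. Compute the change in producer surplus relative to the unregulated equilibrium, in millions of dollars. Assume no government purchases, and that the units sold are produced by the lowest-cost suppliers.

-42.5

Rearranging supply gives Qs = 4P - 184. In a free market, 386 - 6P = 4P - 184 gives the equilibrium P* = 57, Q* = 44.
The floor of 62 is above the equilibrium price 57, so it binds.
At P = 62: Qd = 386 - 6·62 = 14 and Qs = 4·62 - 184 = 64.
Producer surplus without the control is ½ · (57 - 46) · 44 = 242.
With the floor, 14 units are sold at 62. The supply price at Q = 14 is 49.5, so PS = ½ · [(62 - 46) + (62 - 49.5)] · 14 = 199.5.
Change in producer surplus = 199.5 - 242 = -42.5.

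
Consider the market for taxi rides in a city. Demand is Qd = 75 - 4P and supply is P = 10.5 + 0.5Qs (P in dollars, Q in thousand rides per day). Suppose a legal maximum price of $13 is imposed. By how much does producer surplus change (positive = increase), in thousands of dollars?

Rearranging supply gives Qs = 2P - 21. In a free market, 75 - 4P = 2P - 21 gives the equilibrium P* = 16, Q* = 11.
Since 13 < 16, the ceiling is binding.
At P = 13: Qd = 75 - 4·13 = 23 and Qs = 2·13 - 21 = 5.
Producer surplus without the control is ½ · (16 - 10.5) · 11 = 30.25.
With the ceiling, producers sell 5 units at 13, so PS = ½ · (13 - 10.5) · 5 = 6.25.
Change in producer surplus = 6.25 - 30.25 = -24.

-24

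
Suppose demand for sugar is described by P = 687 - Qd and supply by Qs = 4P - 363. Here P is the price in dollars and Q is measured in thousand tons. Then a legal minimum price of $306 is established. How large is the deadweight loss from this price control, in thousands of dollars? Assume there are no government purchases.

Rearranging demand gives Qd = 687 - P. Equilibrium: 687 - P = 4P - 363, so 1050 = 5P and P* = 210, Q* = 477.
Since 306 > 210, the floor is binding.
At P = 306: Qd = 687 - 306 = 381 and Qs = 4·306 - 363 = 861.
Quantity traded falls to 381. At Q = 381 the demand price is 687 - 381 = 306 and the supply price is (363 + 381)/4 = 186.
Deadweight loss = ½ · (306 - 186) · (477 - 381) = ½ · 120 · 96 = 5760.

5760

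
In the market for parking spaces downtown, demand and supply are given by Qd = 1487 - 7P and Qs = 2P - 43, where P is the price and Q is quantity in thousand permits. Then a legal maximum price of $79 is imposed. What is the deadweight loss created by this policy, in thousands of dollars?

10647

Setting quantity demanded equal to quantity supplied, 1487 - 7P = 2P - 43, gives P* = 170 and Q* = 297.
Since 79 < 170, the ceiling is binding.
At P = 79: Qd = 1487 - 7·79 = 934 and Qs = 2·79 - 43 = 115.
Quantity traded falls to 115. At Q = 115 the demand price is (1487 - 115)/7 = 196 and the supply price is (43 + 115)/2 = 79.
Deadweight loss = ½ · (196 - 79) · (297 - 115) = ½ · 117 · 182 = 10647.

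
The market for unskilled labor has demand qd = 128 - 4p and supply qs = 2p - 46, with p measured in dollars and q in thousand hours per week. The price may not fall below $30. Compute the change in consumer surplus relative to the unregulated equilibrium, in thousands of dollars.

-10

Without the control the market clears where 128 - 4p = 2p - 46, i.e. p* = 29 and q* = 12.
Because the floor (30) lies above the market-clearing price, it is binding.
At p = 30: qd = 128 - 4·30 = 8 and qs = 2·30 - 46 = 14.
Consumer surplus without the control is ½ · (32 - 29) · 12 = 18.
With the floor, consumers buy 8 units at 30, so CS = ½ · (32 - 30) · 8 = 8.
Change in consumer surplus = 8 - 18 = -10.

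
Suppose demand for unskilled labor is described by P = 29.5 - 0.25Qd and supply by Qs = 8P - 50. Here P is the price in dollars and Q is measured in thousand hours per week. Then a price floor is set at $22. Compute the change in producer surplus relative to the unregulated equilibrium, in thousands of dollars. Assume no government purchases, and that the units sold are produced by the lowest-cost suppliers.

Rearranging demand gives Qd = 118 - 4P. Without the control the market clears where 118 - 4P = 8P - 50, i.e. P* = 14 and Q* = 62.
Since 22 > 14, the floor is binding.
At P = 22: Qd = 118 - 4·22 = 30 and Qs = 8·22 - 50 = 126.
Producer surplus without the control is ½ · (14 - 6.25) · 62 = 240.25.
With the floor, 30 units are sold at 22. The supply price at Q = 30 is 10, so PS = ½ · [(22 - 6.25) + (22 - 10)] · 30 = 416.25.
Change in producer surplus = 416.25 - 240.25 = 176.

176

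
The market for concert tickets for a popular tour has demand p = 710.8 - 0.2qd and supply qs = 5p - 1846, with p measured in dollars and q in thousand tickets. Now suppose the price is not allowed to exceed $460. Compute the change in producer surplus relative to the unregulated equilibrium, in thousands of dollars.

Rearranging demand gives qd = 3554 - 5p. Setting quantity demanded equal to quantity supplied, 3554 - 5p = 5p - 1846, gives p* = 540 and q* = 854.
The ceiling of 460 is below the equilibrium price 540, so it binds.
At p = 460: qd = 3554 - 5·460 = 1254 and qs = 5·460 - 1846 = 454.
Producer surplus without the control is ½ · (540 - 369.2) · 854 = 72931.6.
With the ceiling, producers sell 454 units at 460, so PS = ½ · (460 - 369.2) · 454 = 20611.6.
Change in producer surplus = 20611.6 - 72931.6 = -52320.

-52320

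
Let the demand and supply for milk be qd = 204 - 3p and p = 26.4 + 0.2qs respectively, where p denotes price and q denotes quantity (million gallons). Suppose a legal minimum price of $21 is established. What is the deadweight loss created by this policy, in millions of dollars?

0

Rearranging supply gives qs = 5p - 132. Setting quantity demanded equal to quantity supplied, 204 - 3p = 5p - 132, gives p* = 42 and q* = 78.
Since 21 is below p* = 42, the floor does not bind and the free-market outcome prevails.
Since the control does not bind, no trades are prevented and deadweight loss is zero.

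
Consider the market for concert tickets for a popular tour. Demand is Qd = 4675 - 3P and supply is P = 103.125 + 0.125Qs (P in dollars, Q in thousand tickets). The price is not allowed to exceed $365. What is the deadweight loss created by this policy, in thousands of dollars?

Rearranging supply gives Qs = 8P - 825. In a free market, 4675 - 3P = 8P - 825 gives the equilibrium P* = 500, Q* = 3175.
Since 365 < 500, the ceiling is binding.
At P = 365: Qd = 4675 - 3·365 = 3580 and Qs = 8·365 - 825 = 2095.
Quantity traded falls to 2095. At Q = 2095 the demand price is (4675 - 2095)/3 = 860 and the supply price is (825 + 2095)/8 = 365.
Deadweight loss = ½ · (860 - 365) · (3175 - 2095) = ½ · 495 · 1080 = 267300.

267300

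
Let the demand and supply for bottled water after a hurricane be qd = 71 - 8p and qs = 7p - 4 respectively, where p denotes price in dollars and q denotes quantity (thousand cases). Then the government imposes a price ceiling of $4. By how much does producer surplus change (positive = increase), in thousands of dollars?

-27.5

Setting quantity demanded equal to quantity supplied, 71 - 8p = 7p - 4, gives p* = 5 and q* = 31.
The ceiling of 4 is below the equilibrium price 5, so it binds.
At p = 4: qd = 71 - 8·4 = 39 and qs = 7·4 - 4 = 24.
Producer surplus without the control is ½ · (5 - 4/7) · 31 = 961/14.
With the ceiling, producers sell 24 units at 4, so PS = ½ · (4 - 4/7) · 24 = 288/7.
Change in producer surplus = 288/7 - 961/14 = -27.5.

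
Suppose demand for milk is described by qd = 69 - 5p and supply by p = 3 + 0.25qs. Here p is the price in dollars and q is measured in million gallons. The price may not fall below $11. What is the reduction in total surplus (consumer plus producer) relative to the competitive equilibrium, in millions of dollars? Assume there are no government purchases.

Rearranging supply gives qs = 4p - 12. Equilibrium: 69 - 5p = 4p - 12, so 81 = 9p and p* = 9, q* = 24.
The floor of 11 is above the equilibrium price 9, so it binds.
At p = 11: qd = 69 - 5·11 = 14 and qs = 4·11 - 12 = 32.
Quantity traded falls to 14. At q = 14 the demand price is (69 - 14)/5 = 11 and the supply price is (12 + 14)/4 = 6.5.
Deadweight loss = ½ · (11 - 6.5) · (24 - 14) = ½ · 4.5 · 10 = 22.5.

22.5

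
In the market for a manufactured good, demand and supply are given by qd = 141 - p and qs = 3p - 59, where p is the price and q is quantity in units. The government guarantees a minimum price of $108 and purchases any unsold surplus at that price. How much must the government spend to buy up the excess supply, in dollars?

In a free market, 141 - p = 3p - 59 gives the equilibrium p* = 50, q* = 91.
The floor of 108 is above the equilibrium price 50, so it binds.
At p = 108: qd = 141 - 108 = 33 and qs = 3·108 - 59 = 265.
Surplus = qs - qd = 232.
Government expenditure = surplus × support price = 232 × 108 = 25056.

25056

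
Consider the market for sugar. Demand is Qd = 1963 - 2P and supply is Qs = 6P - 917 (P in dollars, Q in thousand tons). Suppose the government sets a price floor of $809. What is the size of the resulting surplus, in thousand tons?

3592

Without the control the market clears where 1963 - 2P = 6P - 917, i.e. P* = 360 and Q* = 1243.
Since 809 > 360, the floor is binding.
At P = 809: Qd = 1963 - 2·809 = 345 and Qs = 6·809 - 917 = 3937.
Surplus = Qs - Qd = 3937 - 345 = 3592.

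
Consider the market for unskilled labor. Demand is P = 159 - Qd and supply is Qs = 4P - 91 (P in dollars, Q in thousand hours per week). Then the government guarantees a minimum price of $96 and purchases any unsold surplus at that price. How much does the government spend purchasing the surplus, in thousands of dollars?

22080

Rearranging demand gives Qd = 159 - P. Setting quantity demanded equal to quantity supplied, 159 - P = 4P - 91, gives P* = 50 and Q* = 109.
The floor of 96 is above the equilibrium price 50, so it binds.
At P = 96: Qd = 159 - 96 = 63 and Qs = 4·96 - 91 = 293.
Surplus = Qs - Qd = 230.
Government expenditure = surplus × support price = 230 × 96 = 22080.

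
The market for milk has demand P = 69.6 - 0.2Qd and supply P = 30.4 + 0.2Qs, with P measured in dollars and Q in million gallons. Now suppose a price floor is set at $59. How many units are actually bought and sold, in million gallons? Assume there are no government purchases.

Rearranging demand gives Qd = 348 - 5P; rearranging supply gives Qs = 5P - 152. Without the control the market clears where 348 - 5P = 5P - 152, i.e. P* = 50 and Q* = 98.
Because the floor (59) lies above the market-clearing price, it is binding.
At P = 59: Qd = 348 - 5·59 = 53 and Qs = 5·59 - 152 = 143.
The quantity actually transacted is the short side, demand: 53.

53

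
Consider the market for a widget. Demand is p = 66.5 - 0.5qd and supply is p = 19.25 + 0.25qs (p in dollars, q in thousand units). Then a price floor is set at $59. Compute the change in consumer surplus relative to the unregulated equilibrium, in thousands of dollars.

-936

Rearranging demand gives qd = 133 - 2p; rearranging supply gives qs = 4p - 77. Without the control the market clears where 133 - 2p = 4p - 77, i.e. p* = 35 and q* = 63.
Since 59 > 35, the floor is binding.
At p = 59: qd = 133 - 2·59 = 15 and qs = 4·59 - 77 = 159.
Consumer surplus without the control is ½ · (66.5 - 35) · 63 = 992.25.
With the floor, consumers buy 15 units at 59, so CS = ½ · (66.5 - 59) · 15 = 56.25.
Change in consumer surplus = 56.25 - 992.25 = -936.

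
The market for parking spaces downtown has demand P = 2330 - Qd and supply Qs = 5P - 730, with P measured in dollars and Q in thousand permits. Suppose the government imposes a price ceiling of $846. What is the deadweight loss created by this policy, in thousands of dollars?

Rearranging demand gives Qd = 2330 - P. In a free market, 2330 - P = 5P - 730 gives the equilibrium P* = 510, Q* = 1820.
Since 846 is above P* = 510, the ceiling does not bind and the free-market outcome prevails.
Since the control does not bind, no trades are prevented and deadweight loss is zero.

0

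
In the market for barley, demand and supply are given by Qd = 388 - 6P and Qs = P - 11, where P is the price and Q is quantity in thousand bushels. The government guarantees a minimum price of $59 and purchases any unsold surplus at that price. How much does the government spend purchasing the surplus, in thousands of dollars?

In a free market, 388 - 6P = P - 11 gives the equilibrium P* = 57, Q* = 46.
Because the floor (59) lies above the market-clearing price, it is binding.
At P = 59: Qd = 388 - 6·59 = 34 and Qs = 59 - 11 = 48.
Surplus = Qs - Qd = 14.
Government expenditure = surplus × support price = 14 × 59 = 826.

826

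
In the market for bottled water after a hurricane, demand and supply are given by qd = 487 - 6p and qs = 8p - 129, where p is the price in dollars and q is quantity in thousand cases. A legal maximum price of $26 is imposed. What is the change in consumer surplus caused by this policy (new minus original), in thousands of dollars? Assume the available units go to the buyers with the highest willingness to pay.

-306

In a free market, 487 - 6p = 8p - 129 gives the equilibrium p* = 44, q* = 223.
The ceiling of 26 is below the equilibrium price 44, so it binds.
At p = 26: qd = 487 - 6·26 = 331 and qs = 8·26 - 129 = 79.
Consumer surplus without the control is ½ · (487/6 - 44) · 223 = 49729/12.
With the ceiling, 79 units are sold at 26 (assume they go to the highest-value buyers). The demand price at q = 79 is 68, so CS = ½ · [(487/6 - 26) + (68 - 26)] · 79 = 46057/12.
Change in consumer surplus = 46057/12 - 49729/12 = -306.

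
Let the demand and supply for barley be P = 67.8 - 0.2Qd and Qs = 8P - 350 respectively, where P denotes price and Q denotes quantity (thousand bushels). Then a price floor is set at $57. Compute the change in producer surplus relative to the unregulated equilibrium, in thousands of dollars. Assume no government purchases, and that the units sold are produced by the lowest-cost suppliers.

Rearranging demand gives Qd = 339 - 5P. In a free market, 339 - 5P = 8P - 350 gives the equilibrium P* = 53, Q* = 74.
Since 57 > 53, the floor is binding.
At P = 57: Qd = 339 - 5·57 = 54 and Qs = 8·57 - 350 = 106.
Producer surplus without the control is ½ · (53 - 43.75) · 74 = 342.25.
With the floor, 54 units are sold at 57. The supply price at Q = 54 is 50.5, so PS = ½ · [(57 - 43.75) + (57 - 50.5)] · 54 = 533.25.
Change in producer surplus = 533.25 - 342.25 = 191.

191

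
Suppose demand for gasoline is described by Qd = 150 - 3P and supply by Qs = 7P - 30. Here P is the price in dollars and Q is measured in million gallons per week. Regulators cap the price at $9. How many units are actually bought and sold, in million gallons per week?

33

Setting quantity demanded equal to quantity supplied, 150 - 3P = 7P - 30, gives P* = 18 and Q* = 96.
Since 9 < 18, the ceiling is binding.
At P = 9: Qd = 150 - 3·9 = 123 and Qs = 7·9 - 30 = 33.
The quantity actually transacted is the short side, supply: 33.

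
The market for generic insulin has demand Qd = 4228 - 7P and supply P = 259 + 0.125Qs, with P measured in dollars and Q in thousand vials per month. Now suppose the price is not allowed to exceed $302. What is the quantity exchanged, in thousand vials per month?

Rearranging supply gives Qs = 8P - 2072. In a free market, 4228 - 7P = 8P - 2072 gives the equilibrium P* = 420, Q* = 1288.
The ceiling of 302 is below the equilibrium price 420, so it binds.
At P = 302: Qd = 4228 - 7·302 = 2114 and Qs = 8·302 - 2072 = 344.
The quantity actually transacted is the short side, supply: 344.

344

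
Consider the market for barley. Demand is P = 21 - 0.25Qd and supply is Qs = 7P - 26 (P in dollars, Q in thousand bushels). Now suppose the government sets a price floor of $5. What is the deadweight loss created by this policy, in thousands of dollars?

0

Rearranging demand gives Qd = 84 - 4P. Setting quantity demanded equal to quantity supplied, 84 - 4P = 7P - 26, gives P* = 10 and Q* = 44.
The floor of 5 is below the equilibrium price 10, so it is not binding; the market clears at P* = 10, Q* = 44.
Since the control does not bind, no trades are prevented and deadweight loss is zero.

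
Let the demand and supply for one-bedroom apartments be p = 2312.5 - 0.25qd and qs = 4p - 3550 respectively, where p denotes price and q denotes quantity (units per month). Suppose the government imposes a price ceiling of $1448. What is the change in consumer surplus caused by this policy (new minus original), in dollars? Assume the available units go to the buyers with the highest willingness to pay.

Rearranging demand gives qd = 9250 - 4p. Without the control the market clears where 9250 - 4p = 4p - 3550, i.e. p* = 1600 and q* = 2850.
Since 1448 < 1600, the ceiling is binding.
At p = 1448: qd = 9250 - 4·1448 = 3458 and qs = 4·1448 - 3550 = 2242.
Consumer surplus without the control is ½ · (2312.5 - 1600) · 2850 = 1015312.5.
With the ceiling, 2242 units are sold at 1448 (assume they go to the highest-value buyers). The demand price at q = 2242 is 1752, so CS = ½ · [(2312.5 - 1448) + (1752 - 1448)] · 2242 = 1309888.5.
Change in consumer surplus = 1309888.5 - 1015312.5 = 294576.

294576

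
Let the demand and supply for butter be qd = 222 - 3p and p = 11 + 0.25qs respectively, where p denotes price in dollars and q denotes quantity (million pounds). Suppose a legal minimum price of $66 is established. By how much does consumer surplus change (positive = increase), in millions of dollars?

-1848

Rearranging supply gives qs = 4p - 44. Without the control the market clears where 222 - 3p = 4p - 44, i.e. p* = 38 and q* = 108.
Because the floor (66) lies above the market-clearing price, it is binding.
At p = 66: qd = 222 - 3·66 = 24 and qs = 4·66 - 44 = 220.
Consumer surplus without the control is ½ · (74 - 38) · 108 = 1944.
With the floor, consumers buy 24 units at 66, so CS = ½ · (74 - 66) · 24 = 96.
Change in consumer surplus = 96 - 1944 = -1848.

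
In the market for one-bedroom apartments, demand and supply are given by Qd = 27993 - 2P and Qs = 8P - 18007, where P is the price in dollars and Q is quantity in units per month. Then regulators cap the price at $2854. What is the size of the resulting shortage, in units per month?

17460

Without the control the market clears where 27993 - 2P = 8P - 18007, i.e. P* = 4600 and Q* = 18793.
Because the ceiling (2854) lies below the market-clearing price, it is binding.
At P = 2854: Qd = 27993 - 2·2854 = 22285 and Qs = 8·2854 - 18007 = 4825.
Shortage = Qd - Qs = 22285 - 4825 = 17460.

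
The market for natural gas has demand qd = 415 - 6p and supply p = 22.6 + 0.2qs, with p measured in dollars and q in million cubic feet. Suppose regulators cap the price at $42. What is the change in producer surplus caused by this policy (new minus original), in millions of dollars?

Rearranging supply gives qs = 5p - 113. Without the control the market clears where 415 - 6p = 5p - 113, i.e. p* = 48 and q* = 127.
Because the ceiling (42) lies below the market-clearing price, it is binding.
At p = 42: qd = 415 - 6·42 = 163 and qs = 5·42 - 113 = 97.
Producer surplus without the control is ½ · (48 - 22.6) · 127 = 1612.9.
With the ceiling, producers sell 97 units at 42, so PS = ½ · (42 - 22.6) · 97 = 940.9.
Change in producer surplus = 940.9 - 1612.9 = -672.

-672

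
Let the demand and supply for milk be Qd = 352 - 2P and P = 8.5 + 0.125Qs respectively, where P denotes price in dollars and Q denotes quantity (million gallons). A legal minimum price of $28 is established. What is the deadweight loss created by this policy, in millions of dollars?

Rearranging supply gives Qs = 8P - 68. Without the control the market clears where 352 - 2P = 8P - 68, i.e. P* = 42 and Q* = 268.
The floor of 28 is below the equilibrium price 42, so it is not binding; the market clears at P* = 42, Q* = 268.
Since the control does not bind, no trades are prevented and deadweight loss is zero.

0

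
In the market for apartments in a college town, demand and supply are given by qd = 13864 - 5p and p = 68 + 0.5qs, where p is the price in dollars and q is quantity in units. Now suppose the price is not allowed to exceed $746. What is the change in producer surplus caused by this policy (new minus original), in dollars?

Rearranging supply gives qs = 2p - 136. Setting quantity demanded equal to quantity supplied, 13864 - 5p = 2p - 136, gives p* = 2000 and q* = 3864.
Since 746 < 2000, the ceiling is binding.
At p = 746: qd = 13864 - 5·746 = 10134 and qs = 2·746 - 136 = 1356.
Producer surplus without the control is ½ · (2000 - 68) · 3864 = 3732624.
With the ceiling, producers sell 1356 units at 746, so PS = ½ · (746 - 68) · 1356 = 459684.
Change in producer surplus = 459684 - 3732624 = -3272940.

-3272940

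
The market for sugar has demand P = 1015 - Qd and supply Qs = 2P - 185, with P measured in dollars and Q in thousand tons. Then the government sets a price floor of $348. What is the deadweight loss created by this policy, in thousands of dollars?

Rearranging demand gives Qd = 1015 - P. Equilibrium: 1015 - P = 2P - 185, so 1200 = 3P and P* = 400, Q* = 615.
Since 348 is below P* = 400, the floor does not bind and the free-market outcome prevails.
Since the control does not bind, no trades are prevented and deadweight loss is zero.

0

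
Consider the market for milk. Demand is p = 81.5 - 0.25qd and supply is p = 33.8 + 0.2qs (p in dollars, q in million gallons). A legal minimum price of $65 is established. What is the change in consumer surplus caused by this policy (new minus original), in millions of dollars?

-860

Rearranging demand gives qd = 326 - 4p; rearranging supply gives qs = 5p - 169. Setting quantity demanded equal to quantity supplied, 326 - 4p = 5p - 169, gives p* = 55 and q* = 106.
Since 65 > 55, the floor is binding.
At p = 65: qd = 326 - 4·65 = 66 and qs = 5·65 - 169 = 156.
Consumer surplus without the control is ½ · (81.5 - 55) · 106 = 1404.5.
With the floor, consumers buy 66 units at 65, so CS = ½ · (81.5 - 65) · 66 = 544.5.
Change in consumer surplus = 544.5 - 1404.5 = -860.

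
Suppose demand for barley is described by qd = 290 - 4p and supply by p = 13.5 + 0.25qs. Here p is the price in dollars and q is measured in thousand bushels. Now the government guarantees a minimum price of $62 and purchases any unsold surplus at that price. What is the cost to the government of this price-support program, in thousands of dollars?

9424

Rearranging supply gives qs = 4p - 54. Equilibrium: 290 - 4p = 4p - 54, so 344 = 8p and p* = 43, q* = 118.
Since 62 > 43, the floor is binding.
At p = 62: qd = 290 - 4·62 = 42 and qs = 4·62 - 54 = 194.
Surplus = qs - qd = 152.
Government expenditure = surplus × support price = 152 × 62 = 9424.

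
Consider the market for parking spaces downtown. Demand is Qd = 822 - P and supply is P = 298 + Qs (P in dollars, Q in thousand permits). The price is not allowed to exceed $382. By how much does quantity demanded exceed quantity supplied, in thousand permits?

Rearranging supply gives Qs = P - 298. In a free market, 822 - P = P - 298 gives the equilibrium P* = 560, Q* = 262.
The ceiling of 382 is below the equilibrium price 560, so it binds.
At P = 382: Qd = 822 - 382 = 440 and Qs = 382 - 298 = 84.
Shortage = Qd - Qs = 440 - 84 = 356.

356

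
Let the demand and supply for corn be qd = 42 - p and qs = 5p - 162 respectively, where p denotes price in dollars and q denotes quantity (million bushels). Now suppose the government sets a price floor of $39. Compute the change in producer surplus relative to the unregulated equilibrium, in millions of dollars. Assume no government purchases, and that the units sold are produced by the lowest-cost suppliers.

12.5

In a free market, 42 - p = 5p - 162 gives the equilibrium p* = 34, q* = 8.
Since 39 > 34, the floor is binding.
At p = 39: qd = 42 - 39 = 3 and qs = 5·39 - 162 = 33.
Producer surplus without the control is ½ · (34 - 32.4) · 8 = 6.4.
With the floor, 3 units are sold at 39. The supply price at q = 3 is 33, so PS = ½ · [(39 - 32.4) + (39 - 33)] · 3 = 18.9.
Change in producer surplus = 18.9 - 6.4 = 12.5.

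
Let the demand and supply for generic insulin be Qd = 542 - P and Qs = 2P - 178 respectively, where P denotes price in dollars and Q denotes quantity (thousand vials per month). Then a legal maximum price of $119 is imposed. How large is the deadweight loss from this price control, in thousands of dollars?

Without the control the market clears where 542 - P = 2P - 178, i.e. P* = 240 and Q* = 302.
The ceiling of 119 is below the equilibrium price 240, so it binds.
At P = 119: Qd = 542 - 119 = 423 and Qs = 2·119 - 178 = 60.
Quantity traded falls to 60. At Q = 60 the demand price is 542 - 60 = 482 and the supply price is (178 + 60)/2 = 119.
Deadweight loss = ½ · (482 - 119) · (302 - 60) = ½ · 363 · 242 = 43923.

43923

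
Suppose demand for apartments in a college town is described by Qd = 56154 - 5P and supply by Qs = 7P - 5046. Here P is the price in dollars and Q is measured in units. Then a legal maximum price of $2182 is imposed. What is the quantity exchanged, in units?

10228

Equilibrium: 56154 - 5P = 7P - 5046, so 61200 = 12P and P* = 5100, Q* = 30654.
Since 2182 < 5100, the ceiling is binding.
At P = 2182: Qd = 56154 - 5·2182 = 45244 and Qs = 7·2182 - 5046 = 10228.
The quantity actually transacted is the short side, supply: 10228.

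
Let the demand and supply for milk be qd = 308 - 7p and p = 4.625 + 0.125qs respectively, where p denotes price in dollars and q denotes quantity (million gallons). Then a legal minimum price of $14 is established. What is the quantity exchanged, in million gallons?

147

Rearranging supply gives qs = 8p - 37. In a free market, 308 - 7p = 8p - 37 gives the equilibrium p* = 23, q* = 147.
The floor of 14 is below the equilibrium price 23, so it is not binding; the market clears at p* = 23, q* = 147.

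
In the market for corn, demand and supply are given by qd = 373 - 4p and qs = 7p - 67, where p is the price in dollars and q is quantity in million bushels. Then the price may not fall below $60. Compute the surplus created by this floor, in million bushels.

220

Equilibrium: 373 - 4p = 7p - 67, so 440 = 11p and p* = 40, q* = 213.
Since 60 > 40, the floor is binding.
At p = 60: qd = 373 - 4·60 = 133 and qs = 7·60 - 67 = 353.
Surplus = qs - qd = 353 - 133 = 220.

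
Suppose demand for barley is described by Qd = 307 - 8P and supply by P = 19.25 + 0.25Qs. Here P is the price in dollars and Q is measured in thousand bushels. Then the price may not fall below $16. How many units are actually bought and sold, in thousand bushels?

51

Rearranging supply gives Qs = 4P - 77. Equilibrium: 307 - 8P = 4P - 77, so 384 = 12P and P* = 32, Q* = 51.
The floor of 16 is below the equilibrium price 32, so it is not binding; the market clears at P* = 32, Q* = 51.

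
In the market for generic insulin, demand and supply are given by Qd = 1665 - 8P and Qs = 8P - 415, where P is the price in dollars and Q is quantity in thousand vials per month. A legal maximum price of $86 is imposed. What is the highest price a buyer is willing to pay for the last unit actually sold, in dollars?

174

Setting quantity demanded equal to quantity supplied, 1665 - 8P = 8P - 415, gives P* = 130 and Q* = 625.
Because the ceiling (86) lies below the market-clearing price, it is binding.
At P = 86: Qd = 1665 - 8·86 = 977 and Qs = 8·86 - 415 = 273.
Only 273 units reach the market. On the demand curve, the marginal buyer's willingness to pay at Q = 273 is (1665 - 273)/8 = 174.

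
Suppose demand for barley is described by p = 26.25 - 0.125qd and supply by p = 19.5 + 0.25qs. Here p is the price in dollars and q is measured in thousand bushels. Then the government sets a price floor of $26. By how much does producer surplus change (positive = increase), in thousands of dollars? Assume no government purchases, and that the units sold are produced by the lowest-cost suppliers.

Rearranging demand gives qd = 210 - 8p; rearranging supply gives qs = 4p - 78. Setting quantity demanded equal to quantity supplied, 210 - 8p = 4p - 78, gives p* = 24 and q* = 18.
Since 26 > 24, the floor is binding.
At p = 26: qd = 210 - 8·26 = 2 and qs = 4·26 - 78 = 26.
Producer surplus without the control is ½ · (24 - 19.5) · 18 = 40.5.
With the floor, 2 units are sold at 26. The supply price at q = 2 is 20, so PS = ½ · [(26 - 19.5) + (26 - 20)] · 2 = 12.5.
Change in producer surplus = 12.5 - 40.5 = -28.

-28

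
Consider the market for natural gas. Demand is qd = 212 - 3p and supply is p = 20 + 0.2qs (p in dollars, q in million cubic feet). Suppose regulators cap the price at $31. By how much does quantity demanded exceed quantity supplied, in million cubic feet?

64

Rearranging supply gives qs = 5p - 100. Equilibrium: 212 - 3p = 5p - 100, so 312 = 8p and p* = 39, q* = 95.
The ceiling of 31 is below the equilibrium price 39, so it binds.
At p = 31: qd = 212 - 3·31 = 119 and qs = 5·31 - 100 = 55.
Shortage = qd - qs = 119 - 55 = 64.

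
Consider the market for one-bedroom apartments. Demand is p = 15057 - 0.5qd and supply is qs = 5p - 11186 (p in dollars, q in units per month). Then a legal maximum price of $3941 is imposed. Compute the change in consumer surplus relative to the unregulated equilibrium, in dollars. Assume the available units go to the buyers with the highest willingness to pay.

-7296785.25

Rearranging demand gives qd = 30114 - 2p. Equilibrium: 30114 - 2p = 5p - 11186, so 41300 = 7p and p* = 5900, q* = 18314.
Since 3941 < 5900, the ceiling is binding.
At p = 3941: qd = 30114 - 2·3941 = 22232 and qs = 5·3941 - 11186 = 8519.
Consumer surplus without the control is ½ · (15057 - 5900) · 18314 = 83850649.
With the ceiling, 8519 units are sold at 3941 (assume they go to the highest-value buyers). The demand price at q = 8519 is 10797.5, so CS = ½ · [(15057 - 3941) + (10797.5 - 3941)] · 8519 = 76553863.75.
Change in consumer surplus = 76553863.75 - 83850649 = -7296785.25.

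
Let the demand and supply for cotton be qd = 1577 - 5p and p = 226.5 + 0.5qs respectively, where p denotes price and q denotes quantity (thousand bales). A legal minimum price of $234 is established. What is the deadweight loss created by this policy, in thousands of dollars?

0

Rearranging supply gives qs = 2p - 453. In a free market, 1577 - 5p = 2p - 453 gives the equilibrium p* = 290, q* = 127.
The floor of 234 is below the equilibrium price 290, so it is not binding; the market clears at p* = 290, q* = 127.
Since the control does not bind, no trades are prevented and deadweight loss is zero.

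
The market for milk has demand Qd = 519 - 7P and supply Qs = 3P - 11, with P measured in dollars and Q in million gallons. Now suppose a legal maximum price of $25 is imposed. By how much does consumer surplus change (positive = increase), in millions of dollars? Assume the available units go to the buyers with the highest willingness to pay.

Equilibrium: 519 - 7P = 3P - 11, so 530 = 10P and P* = 53, Q* = 148.
Since 25 < 53, the ceiling is binding.
At P = 25: Qd = 519 - 7·25 = 344 and Qs = 3·25 - 11 = 64.
Consumer surplus without the control is ½ · (519/7 - 53) · 148 = 10952/7.
With the ceiling, 64 units are sold at 25 (assume they go to the highest-value buyers). The demand price at Q = 64 is 65, so CS = ½ · [(519/7 - 25) + (65 - 25)] · 64 = 19968/7.
Change in consumer surplus = 19968/7 - 10952/7 = 1288.

1288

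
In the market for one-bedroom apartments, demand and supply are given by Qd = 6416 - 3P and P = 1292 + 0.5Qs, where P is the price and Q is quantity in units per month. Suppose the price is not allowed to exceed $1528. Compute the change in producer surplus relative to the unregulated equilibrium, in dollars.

Rearranging supply gives Qs = 2P - 2584. Without the control the market clears where 6416 - 3P = 2P - 2584, i.e. P* = 1800 and Q* = 1016.
The ceiling of 1528 is below the equilibrium price 1800, so it binds.
At P = 1528: Qd = 6416 - 3·1528 = 1832 and Qs = 2·1528 - 2584 = 472.
Producer surplus without the control is ½ · (1800 - 1292) · 1016 = 258064.
With the ceiling, producers sell 472 units at 1528, so PS = ½ · (1528 - 1292) · 472 = 55696.
Change in producer surplus = 55696 - 258064 = -202368.

-202368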